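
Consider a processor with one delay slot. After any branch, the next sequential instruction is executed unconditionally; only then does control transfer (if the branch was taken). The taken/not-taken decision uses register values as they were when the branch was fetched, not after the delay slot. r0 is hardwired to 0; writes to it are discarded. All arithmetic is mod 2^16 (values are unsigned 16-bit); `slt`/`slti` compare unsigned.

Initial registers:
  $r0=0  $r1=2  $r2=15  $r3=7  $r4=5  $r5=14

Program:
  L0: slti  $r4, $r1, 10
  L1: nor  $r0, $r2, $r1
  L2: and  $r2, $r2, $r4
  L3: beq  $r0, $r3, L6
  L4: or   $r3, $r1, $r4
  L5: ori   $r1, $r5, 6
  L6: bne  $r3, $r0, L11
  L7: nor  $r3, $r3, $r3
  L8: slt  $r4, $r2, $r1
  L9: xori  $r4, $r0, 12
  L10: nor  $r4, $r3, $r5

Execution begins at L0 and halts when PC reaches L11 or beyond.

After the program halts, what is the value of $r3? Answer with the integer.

65532

#0 slti  $r4, $r1, 10 ; 0/2/15/7/1/14
#1 nor  $r0, $r2, $r1 ; 0/2/15/7/1/14
#2 and  $r2, $r2, $r4 ; 0/2/1/7/1/14
#3 beq  $r0, $r3, L6 ; 0/2/1/7/1/14 ; →fallthru
#4 or   $r3, $r1, $r4 ; 0/2/1/3/1/14
#5 ori   $r1, $r5, 6 ; 0/14/1/3/1/14
#6 bne  $r3, $r0, L11 ; 0/14/1/3/1/14 ; →target
#7 nor  $r3, $r3, $r3 ; 0/14/1/65532/1/14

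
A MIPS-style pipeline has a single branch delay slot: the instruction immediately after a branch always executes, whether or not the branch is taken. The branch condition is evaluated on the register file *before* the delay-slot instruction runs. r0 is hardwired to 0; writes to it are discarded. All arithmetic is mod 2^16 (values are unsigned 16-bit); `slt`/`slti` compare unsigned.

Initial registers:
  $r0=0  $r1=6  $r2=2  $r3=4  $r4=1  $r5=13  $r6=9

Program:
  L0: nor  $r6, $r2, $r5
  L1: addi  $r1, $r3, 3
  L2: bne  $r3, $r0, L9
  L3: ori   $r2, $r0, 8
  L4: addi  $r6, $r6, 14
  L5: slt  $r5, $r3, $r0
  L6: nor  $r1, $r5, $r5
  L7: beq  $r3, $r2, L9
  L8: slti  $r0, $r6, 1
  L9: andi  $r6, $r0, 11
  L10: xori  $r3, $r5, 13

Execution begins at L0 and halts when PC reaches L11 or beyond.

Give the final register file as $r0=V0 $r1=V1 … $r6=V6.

$r0=0 $r1=7 $r2=8 $r3=0 $r4=1 $r5=13 $r6=0

#0 nor  $r6, $r2, $r5 ; 0/6/2/4/1/13/65520
#1 addi  $r1, $r3, 3 ; 0/7/2/4/1/13/65520
#2 bne  $r3, $r0, L9 ; 0/7/2/4/1/13/65520 ; →target
#3 ori   $r2, $r0, 8 ; 0/7/8/4/1/13/65520
#9 andi  $r6, $r0, 11 ; 0/7/8/4/1/13/0
#10 xori  $r3, $r5, 13 ; 0/7/8/0/1/13/0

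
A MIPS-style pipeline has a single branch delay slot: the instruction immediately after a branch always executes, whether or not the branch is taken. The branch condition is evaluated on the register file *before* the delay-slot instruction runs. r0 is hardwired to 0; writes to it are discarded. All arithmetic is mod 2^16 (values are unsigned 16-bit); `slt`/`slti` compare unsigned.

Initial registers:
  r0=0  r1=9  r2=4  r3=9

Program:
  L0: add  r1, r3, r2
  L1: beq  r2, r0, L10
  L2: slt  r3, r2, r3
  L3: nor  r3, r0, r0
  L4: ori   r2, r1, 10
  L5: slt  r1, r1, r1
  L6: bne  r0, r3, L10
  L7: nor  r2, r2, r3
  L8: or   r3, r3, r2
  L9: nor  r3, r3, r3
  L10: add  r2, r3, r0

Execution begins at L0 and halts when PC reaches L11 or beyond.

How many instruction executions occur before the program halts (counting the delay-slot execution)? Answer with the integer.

PC=0  add  r1, r3, r2        | r0=0 r1=13 r2=4 r3=9
PC=1  beq  r2, r0, L10       | r0=0 r1=13 r2=4 r3=9  [not taken]
PC=2  slt  r3, r2, r3        | r0=0 r1=13 r2=4 r3=1
PC=3  nor  r3, r0, r0        | r0=0 r1=13 r2=4 r3=65535
PC=4  ori   r2, r1, 10       | r0=0 r1=13 r2=15 r3=65535
PC=5  slt  r1, r1, r1        | r0=0 r1=0 r2=15 r3=65535
PC=6  bne  r0, r3, L10       | r0=0 r1=0 r2=15 r3=65535  [TAKEN]
PC=7  nor  r2, r2, r3        | r0=0 r1=0 r2=0 r3=65535
PC=10 add  r2, r3, r0        | r0=0 r1=0 r2=65535 r3=65535

9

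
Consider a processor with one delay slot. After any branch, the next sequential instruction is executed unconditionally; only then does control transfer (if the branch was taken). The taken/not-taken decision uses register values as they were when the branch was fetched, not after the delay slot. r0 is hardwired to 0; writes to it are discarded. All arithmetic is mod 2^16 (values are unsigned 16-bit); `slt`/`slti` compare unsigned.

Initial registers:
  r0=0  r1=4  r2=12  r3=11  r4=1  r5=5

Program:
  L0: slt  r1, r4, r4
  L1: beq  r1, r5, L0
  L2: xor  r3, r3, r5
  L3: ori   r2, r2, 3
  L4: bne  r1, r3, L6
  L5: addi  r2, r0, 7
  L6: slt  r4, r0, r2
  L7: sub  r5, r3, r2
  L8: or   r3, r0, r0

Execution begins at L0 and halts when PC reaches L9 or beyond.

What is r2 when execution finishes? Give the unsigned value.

[0] slt  r1, r4, r4  →  {r0:0, r1:0, r2:12, r3:11, r4:1, r5:5}
[1] beq  r1, r5, L0  →  {r0:0, r1:0, r2:12, r3:11, r4:1, r5:5}  ⟨branch fallthrough⟩
[2] xor  r3, r3, r5  →  {r0:0, r1:0, r2:12, r3:14, r4:1, r5:5}
[3] ori   r2, r2, 3  →  {r0:0, r1:0, r2:15, r3:14, r4:1, r5:5}
[4] bne  r1, r3, L6  →  {r0:0, r1:0, r2:15, r3:14, r4:1, r5:5}  ⟨branch taken⟩
[5] addi  r2, r0, 7  →  {r0:0, r1:0, r2:7, r3:14, r4:1, r5:5}
[6] slt  r4, r0, r2  →  {r0:0, r1:0, r2:7, r3:14, r4:1, r5:5}
[7] sub  r5, r3, r2  →  {r0:0, r1:0, r2:7, r3:14, r4:1, r5:7}
[8] or   r3, r0, r0  →  {r0:0, r1:0, r2:7, r3:0, r4:1, r5:7}

7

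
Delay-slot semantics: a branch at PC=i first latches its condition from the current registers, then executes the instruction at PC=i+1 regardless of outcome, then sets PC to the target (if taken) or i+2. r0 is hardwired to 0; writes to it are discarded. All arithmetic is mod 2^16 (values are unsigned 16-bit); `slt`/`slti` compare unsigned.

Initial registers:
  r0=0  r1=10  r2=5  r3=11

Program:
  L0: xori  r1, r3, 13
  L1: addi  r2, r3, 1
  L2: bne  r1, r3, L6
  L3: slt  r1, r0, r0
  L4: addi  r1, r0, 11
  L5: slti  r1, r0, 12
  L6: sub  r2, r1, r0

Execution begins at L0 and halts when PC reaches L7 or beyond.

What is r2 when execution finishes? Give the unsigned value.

0

[0] xori  r1, r3, 13  →  {r0:0, r1:6, r2:5, r3:11}
[1] addi  r2, r3, 1  →  {r0:0, r1:6, r2:12, r3:11}
[2] bne  r1, r3, L6  →  {r0:0, r1:6, r2:12, r3:11}  ⟨branch taken⟩
[3] slt  r1, r0, r0  →  {r0:0, r1:0, r2:12, r3:11}
[6] sub  r2, r1, r0  →  {r0:0, r1:0, r2:0, r3:11}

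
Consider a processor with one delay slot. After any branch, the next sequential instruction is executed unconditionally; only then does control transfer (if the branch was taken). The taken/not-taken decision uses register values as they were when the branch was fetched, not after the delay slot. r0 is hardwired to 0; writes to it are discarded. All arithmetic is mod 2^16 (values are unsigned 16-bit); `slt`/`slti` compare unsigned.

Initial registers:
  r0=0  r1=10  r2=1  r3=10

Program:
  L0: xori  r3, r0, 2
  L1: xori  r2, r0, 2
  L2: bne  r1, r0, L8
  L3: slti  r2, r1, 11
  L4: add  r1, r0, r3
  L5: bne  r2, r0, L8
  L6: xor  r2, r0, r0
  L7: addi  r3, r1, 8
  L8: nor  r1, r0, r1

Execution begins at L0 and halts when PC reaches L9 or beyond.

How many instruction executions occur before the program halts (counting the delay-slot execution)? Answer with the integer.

[0] xori  r3, r0, 2  →  {r0:0, r1:10, r2:1, r3:2}
[1] xori  r2, r0, 2  →  {r0:0, r1:10, r2:2, r3:2}
[2] bne  r1, r0, L8  →  {r0:0, r1:10, r2:2, r3:2}  ⟨branch taken⟩
[3] slti  r2, r1, 11  →  {r0:0, r1:10, r2:1, r3:2}
[8] nor  r1, r0, r1  →  {r0:0, r1:65525, r2:1, r3:2}

5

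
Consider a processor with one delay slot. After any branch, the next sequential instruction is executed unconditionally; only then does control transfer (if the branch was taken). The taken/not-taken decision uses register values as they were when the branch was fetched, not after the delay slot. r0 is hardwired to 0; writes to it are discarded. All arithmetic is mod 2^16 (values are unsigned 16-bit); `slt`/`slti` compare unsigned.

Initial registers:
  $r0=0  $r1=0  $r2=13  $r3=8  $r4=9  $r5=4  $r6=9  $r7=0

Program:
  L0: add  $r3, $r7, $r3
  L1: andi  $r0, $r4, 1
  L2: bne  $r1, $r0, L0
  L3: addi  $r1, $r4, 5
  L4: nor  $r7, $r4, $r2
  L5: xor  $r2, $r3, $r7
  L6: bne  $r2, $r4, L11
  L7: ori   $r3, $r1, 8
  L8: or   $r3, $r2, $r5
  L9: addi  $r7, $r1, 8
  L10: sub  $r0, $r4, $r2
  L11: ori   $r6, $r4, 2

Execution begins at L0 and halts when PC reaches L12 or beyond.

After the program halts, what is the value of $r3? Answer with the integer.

  step pc=0: add  $r3, $r7, $r3  regs=(0,0,13,8,9,4,9,0)
  step pc=1: andi  $r0, $r4, 1  regs=(0,0,13,8,9,4,9,0)
  step pc=2: bne  $r1, $r0, L0  cond=F  regs=(0,0,13,8,9,4,9,0)
  step pc=3: addi  $r1, $r4, 5  regs=(0,14,13,8,9,4,9,0)
  step pc=4: nor  $r7, $r4, $r2  regs=(0,14,13,8,9,4,9,65522)
  step pc=5: xor  $r2, $r3, $r7  regs=(0,14,65530,8,9,4,9,65522)
  step pc=6: bne  $r2, $r4, L11  cond=T  regs=(0,14,65530,8,9,4,9,65522)
  step pc=7: ori   $r3, $r1, 8  regs=(0,14,65530,14,9,4,9,65522)
  step pc=11: ori   $r6, $r4, 2  regs=(0,14,65530,14,9,4,11,65522)

14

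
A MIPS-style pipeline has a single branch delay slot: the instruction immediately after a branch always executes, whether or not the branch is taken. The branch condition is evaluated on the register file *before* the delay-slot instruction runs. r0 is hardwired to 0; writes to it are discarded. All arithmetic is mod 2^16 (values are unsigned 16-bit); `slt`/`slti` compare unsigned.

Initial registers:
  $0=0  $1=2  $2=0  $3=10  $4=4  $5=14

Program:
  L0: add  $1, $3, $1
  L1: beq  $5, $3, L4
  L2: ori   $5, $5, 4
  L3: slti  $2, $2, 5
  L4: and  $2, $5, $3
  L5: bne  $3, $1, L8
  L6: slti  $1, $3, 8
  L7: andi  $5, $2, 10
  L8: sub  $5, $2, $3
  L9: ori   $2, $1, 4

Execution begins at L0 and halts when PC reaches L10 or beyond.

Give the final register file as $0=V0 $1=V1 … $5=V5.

#0 add  $1, $3, $1 ; 0/12/0/10/4/14
#1 beq  $5, $3, L4 ; 0/12/0/10/4/14 ; →fallthru
#2 ori   $5, $5, 4 ; 0/12/0/10/4/14
#3 slti  $2, $2, 5 ; 0/12/1/10/4/14
#4 and  $2, $5, $3 ; 0/12/10/10/4/14
#5 bne  $3, $1, L8 ; 0/12/10/10/4/14 ; →target
#6 slti  $1, $3, 8 ; 0/0/10/10/4/14
#8 sub  $5, $2, $3 ; 0/0/10/10/4/0
#9 ori   $2, $1, 4 ; 0/0/4/10/4/0

$0=0 $1=0 $2=4 $3=10 $4=4 $5=0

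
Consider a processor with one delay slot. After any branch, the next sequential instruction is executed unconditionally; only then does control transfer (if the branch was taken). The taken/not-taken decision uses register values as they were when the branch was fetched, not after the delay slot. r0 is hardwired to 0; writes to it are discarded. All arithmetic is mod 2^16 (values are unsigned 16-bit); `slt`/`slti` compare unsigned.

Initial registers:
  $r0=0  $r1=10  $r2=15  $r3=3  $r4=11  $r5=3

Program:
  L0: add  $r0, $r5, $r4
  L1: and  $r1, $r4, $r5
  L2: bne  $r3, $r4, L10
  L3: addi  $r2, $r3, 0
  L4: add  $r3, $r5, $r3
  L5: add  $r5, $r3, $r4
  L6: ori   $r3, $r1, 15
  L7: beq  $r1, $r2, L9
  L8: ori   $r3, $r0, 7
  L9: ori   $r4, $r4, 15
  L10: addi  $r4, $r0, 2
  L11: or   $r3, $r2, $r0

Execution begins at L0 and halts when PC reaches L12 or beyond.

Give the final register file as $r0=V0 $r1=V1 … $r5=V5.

#0 add  $r0, $r5, $r4 ; 0/10/15/3/11/3
#1 and  $r1, $r4, $r5 ; 0/3/15/3/11/3
#2 bne  $r3, $r4, L10 ; 0/3/15/3/11/3 ; →target
#3 addi  $r2, $r3, 0 ; 0/3/3/3/11/3
#10 addi  $r4, $r0, 2 ; 0/3/3/3/2/3
#11 or   $r3, $r2, $r0 ; 0/3/3/3/2/3

$r0=0 $r1=3 $r2=3 $r3=3 $r4=2 $r5=3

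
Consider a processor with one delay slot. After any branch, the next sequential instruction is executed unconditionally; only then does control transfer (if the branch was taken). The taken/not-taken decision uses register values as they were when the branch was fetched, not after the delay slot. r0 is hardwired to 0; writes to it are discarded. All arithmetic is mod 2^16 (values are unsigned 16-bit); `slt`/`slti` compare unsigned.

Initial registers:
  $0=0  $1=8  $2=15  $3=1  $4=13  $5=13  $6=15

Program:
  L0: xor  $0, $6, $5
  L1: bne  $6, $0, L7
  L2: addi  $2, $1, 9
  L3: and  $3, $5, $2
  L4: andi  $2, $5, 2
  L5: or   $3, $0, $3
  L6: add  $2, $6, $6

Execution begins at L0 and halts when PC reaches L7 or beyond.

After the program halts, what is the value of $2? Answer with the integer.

[0] xor  $0, $6, $5  →  {$0:0, $1:8, $2:15, $3:1, $4:13, $5:13, $6:15}
[1] bne  $6, $0, L7  →  {$0:0, $1:8, $2:15, $3:1, $4:13, $5:13, $6:15}  ⟨branch taken⟩
[2] addi  $2, $1, 9  →  {$0:0, $1:8, $2:17, $3:1, $4:13, $5:13, $6:15}

17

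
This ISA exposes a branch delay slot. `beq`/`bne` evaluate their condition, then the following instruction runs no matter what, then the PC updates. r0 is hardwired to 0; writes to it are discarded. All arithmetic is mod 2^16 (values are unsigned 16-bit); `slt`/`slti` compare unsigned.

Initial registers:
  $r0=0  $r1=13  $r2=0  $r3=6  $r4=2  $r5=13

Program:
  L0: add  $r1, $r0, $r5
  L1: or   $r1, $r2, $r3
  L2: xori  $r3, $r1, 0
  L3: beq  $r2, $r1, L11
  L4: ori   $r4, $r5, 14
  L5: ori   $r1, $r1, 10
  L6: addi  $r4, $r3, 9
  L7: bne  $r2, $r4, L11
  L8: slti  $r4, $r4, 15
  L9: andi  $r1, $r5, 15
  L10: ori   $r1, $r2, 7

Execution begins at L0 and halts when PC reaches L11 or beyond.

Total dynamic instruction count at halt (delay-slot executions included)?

9

#0 add  $r1, $r0, $r5 ; 0/13/0/6/2/13
#1 or   $r1, $r2, $r3 ; 0/6/0/6/2/13
#2 xori  $r3, $r1, 0 ; 0/6/0/6/2/13
#3 beq  $r2, $r1, L11 ; 0/6/0/6/2/13 ; →fallthru
#4 ori   $r4, $r5, 14 ; 0/6/0/6/15/13
#5 ori   $r1, $r1, 10 ; 0/14/0/6/15/13
#6 addi  $r4, $r3, 9 ; 0/14/0/6/15/13
#7 bne  $r2, $r4, L11 ; 0/14/0/6/15/13 ; →target
#8 slti  $r4, $r4, 15 ; 0/14/0/6/0/13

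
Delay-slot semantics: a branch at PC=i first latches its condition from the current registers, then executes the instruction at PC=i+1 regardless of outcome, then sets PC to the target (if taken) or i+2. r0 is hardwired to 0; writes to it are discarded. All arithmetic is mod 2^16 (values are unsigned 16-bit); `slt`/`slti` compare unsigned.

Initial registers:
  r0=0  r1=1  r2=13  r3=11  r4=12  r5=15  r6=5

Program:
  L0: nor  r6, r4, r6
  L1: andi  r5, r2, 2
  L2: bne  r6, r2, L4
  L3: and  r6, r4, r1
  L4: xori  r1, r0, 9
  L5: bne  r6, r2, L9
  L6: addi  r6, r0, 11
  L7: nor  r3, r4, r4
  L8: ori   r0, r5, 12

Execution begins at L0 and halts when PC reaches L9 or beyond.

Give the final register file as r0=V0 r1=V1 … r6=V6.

PC=0  nor  r6, r4, r6        | r0=0 r1=1 r2=13 r3=11 r4=12 r5=15 r6=65522
PC=1  andi  r5, r2, 2        | r0=0 r1=1 r2=13 r3=11 r4=12 r5=0 r6=65522
PC=2  bne  r6, r2, L4        | r0=0 r1=1 r2=13 r3=11 r4=12 r5=0 r6=65522  [TAKEN]
PC=3  and  r6, r4, r1        | r0=0 r1=1 r2=13 r3=11 r4=12 r5=0 r6=0
PC=4  xori  r1, r0, 9        | r0=0 r1=9 r2=13 r3=11 r4=12 r5=0 r6=0
PC=5  bne  r6, r2, L9        | r0=0 r1=9 r2=13 r3=11 r4=12 r5=0 r6=0  [TAKEN]
PC=6  addi  r6, r0, 11       | r0=0 r1=9 r2=13 r3=11 r4=12 r5=0 r6=11

r0=0 r1=9 r2=13 r3=11 r4=12 r5=0 r6=11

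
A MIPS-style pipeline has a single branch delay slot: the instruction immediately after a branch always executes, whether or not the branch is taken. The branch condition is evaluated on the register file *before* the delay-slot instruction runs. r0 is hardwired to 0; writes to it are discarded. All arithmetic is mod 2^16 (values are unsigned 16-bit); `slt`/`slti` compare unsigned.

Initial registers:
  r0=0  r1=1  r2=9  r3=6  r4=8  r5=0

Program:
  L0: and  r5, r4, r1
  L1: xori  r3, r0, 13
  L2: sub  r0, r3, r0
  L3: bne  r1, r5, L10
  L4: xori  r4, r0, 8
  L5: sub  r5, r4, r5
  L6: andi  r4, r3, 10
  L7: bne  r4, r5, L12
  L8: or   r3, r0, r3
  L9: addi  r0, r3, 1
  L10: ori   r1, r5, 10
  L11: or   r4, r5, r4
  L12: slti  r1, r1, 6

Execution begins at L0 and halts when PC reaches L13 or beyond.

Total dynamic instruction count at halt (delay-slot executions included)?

8

[0] and  r5, r4, r1  →  {r0:0, r1:1, r2:9, r3:6, r4:8, r5:0}
[1] xori  r3, r0, 13  →  {r0:0, r1:1, r2:9, r3:13, r4:8, r5:0}
[2] sub  r0, r3, r0  →  {r0:0, r1:1, r2:9, r3:13, r4:8, r5:0}
[3] bne  r1, r5, L10  →  {r0:0, r1:1, r2:9, r3:13, r4:8, r5:0}  ⟨branch taken⟩
[4] xori  r4, r0, 8  →  {r0:0, r1:1, r2:9, r3:13, r4:8, r5:0}
[10] ori   r1, r5, 10  →  {r0:0, r1:10, r2:9, r3:13, r4:8, r5:0}
[11] or   r4, r5, r4  →  {r0:0, r1:10, r2:9, r3:13, r4:8, r5:0}
[12] slti  r1, r1, 6  →  {r0:0, r1:0, r2:9, r3:13, r4:8, r5:0}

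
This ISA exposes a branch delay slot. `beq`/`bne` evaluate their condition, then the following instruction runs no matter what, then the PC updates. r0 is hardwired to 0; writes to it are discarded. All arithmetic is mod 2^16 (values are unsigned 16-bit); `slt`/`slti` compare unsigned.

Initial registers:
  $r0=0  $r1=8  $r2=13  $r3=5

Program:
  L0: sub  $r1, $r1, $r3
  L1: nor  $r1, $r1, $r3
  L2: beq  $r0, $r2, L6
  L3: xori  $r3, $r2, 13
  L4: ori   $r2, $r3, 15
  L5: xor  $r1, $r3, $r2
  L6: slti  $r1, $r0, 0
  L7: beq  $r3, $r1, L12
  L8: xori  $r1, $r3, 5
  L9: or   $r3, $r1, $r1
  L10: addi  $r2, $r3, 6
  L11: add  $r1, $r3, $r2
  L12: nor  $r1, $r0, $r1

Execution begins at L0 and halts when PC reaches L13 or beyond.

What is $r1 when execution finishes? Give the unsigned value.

65530

[0] sub  $r1, $r1, $r3  →  {$r0:0, $r1:3, $r2:13, $r3:5}
[1] nor  $r1, $r1, $r3  →  {$r0:0, $r1:65528, $r2:13, $r3:5}
[2] beq  $r0, $r2, L6  →  {$r0:0, $r1:65528, $r2:13, $r3:5}  ⟨branch fallthrough⟩
[3] xori  $r3, $r2, 13  →  {$r0:0, $r1:65528, $r2:13, $r3:0}
[4] ori   $r2, $r3, 15  →  {$r0:0, $r1:65528, $r2:15, $r3:0}
[5] xor  $r1, $r3, $r2  →  {$r0:0, $r1:15, $r2:15, $r3:0}
[6] slti  $r1, $r0, 0  →  {$r0:0, $r1:0, $r2:15, $r3:0}
[7] beq  $r3, $r1, L12  →  {$r0:0, $r1:0, $r2:15, $r3:0}  ⟨branch taken⟩
[8] xori  $r1, $r3, 5  →  {$r0:0, $r1:5, $r2:15, $r3:0}
[12] nor  $r1, $r0, $r1  →  {$r0:0, $r1:65530, $r2:15, $r3:0}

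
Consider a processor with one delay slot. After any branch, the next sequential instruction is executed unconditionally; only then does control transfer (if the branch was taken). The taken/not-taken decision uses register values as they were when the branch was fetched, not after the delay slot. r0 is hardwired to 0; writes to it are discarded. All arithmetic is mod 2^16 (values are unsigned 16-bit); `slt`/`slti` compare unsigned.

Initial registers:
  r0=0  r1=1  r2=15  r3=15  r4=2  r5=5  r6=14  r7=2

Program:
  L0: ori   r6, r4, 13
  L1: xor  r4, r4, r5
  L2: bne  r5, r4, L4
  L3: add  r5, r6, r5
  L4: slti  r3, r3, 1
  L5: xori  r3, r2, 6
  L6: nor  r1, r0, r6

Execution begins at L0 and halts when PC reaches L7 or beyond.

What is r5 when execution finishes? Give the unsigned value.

20

#0 ori   r6, r4, 13 ; 0/1/15/15/2/5/15/2
#1 xor  r4, r4, r5 ; 0/1/15/15/7/5/15/2
#2 bne  r5, r4, L4 ; 0/1/15/15/7/5/15/2 ; →target
#3 add  r5, r6, r5 ; 0/1/15/15/7/20/15/2
#4 slti  r3, r3, 1 ; 0/1/15/0/7/20/15/2
#5 xori  r3, r2, 6 ; 0/1/15/9/7/20/15/2
#6 nor  r1, r0, r6 ; 0/65520/15/9/7/20/15/2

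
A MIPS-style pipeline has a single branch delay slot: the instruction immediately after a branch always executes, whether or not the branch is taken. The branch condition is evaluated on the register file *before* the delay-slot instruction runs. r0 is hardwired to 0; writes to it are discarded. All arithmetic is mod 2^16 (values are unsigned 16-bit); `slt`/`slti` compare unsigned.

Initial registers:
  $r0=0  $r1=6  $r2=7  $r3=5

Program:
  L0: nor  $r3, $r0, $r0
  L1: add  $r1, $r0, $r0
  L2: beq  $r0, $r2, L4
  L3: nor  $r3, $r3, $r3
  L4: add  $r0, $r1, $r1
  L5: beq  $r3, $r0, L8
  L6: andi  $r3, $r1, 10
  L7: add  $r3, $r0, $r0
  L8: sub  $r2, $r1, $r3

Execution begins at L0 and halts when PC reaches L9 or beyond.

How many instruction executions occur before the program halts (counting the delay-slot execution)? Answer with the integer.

#0 nor  $r3, $r0, $r0 ; 0/6/7/65535
#1 add  $r1, $r0, $r0 ; 0/0/7/65535
#2 beq  $r0, $r2, L4 ; 0/0/7/65535 ; →fallthru
#3 nor  $r3, $r3, $r3 ; 0/0/7/0
#4 add  $r0, $r1, $r1 ; 0/0/7/0
#5 beq  $r3, $r0, L8 ; 0/0/7/0 ; →target
#6 andi  $r3, $r1, 10 ; 0/0/7/0
#8 sub  $r2, $r1, $r3 ; 0/0/0/0

8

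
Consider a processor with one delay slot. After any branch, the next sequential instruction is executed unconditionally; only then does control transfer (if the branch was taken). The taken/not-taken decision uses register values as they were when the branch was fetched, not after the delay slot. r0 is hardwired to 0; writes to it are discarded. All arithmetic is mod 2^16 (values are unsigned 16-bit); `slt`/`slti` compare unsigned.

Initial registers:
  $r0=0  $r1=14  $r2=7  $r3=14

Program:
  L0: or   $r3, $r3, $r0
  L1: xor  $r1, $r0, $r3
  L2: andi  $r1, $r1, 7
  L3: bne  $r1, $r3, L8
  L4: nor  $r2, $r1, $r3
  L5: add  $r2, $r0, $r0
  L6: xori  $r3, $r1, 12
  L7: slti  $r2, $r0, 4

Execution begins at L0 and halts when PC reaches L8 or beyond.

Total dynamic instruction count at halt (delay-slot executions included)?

5

PC=0  or   $r3, $r3, $r0     | $r0=0 $r1=14 $r2=7 $r3=14
PC=1  xor  $r1, $r0, $r3     | $r0=0 $r1=14 $r2=7 $r3=14
PC=2  andi  $r1, $r1, 7      | $r0=0 $r1=6 $r2=7 $r3=14
PC=3  bne  $r1, $r3, L8      | $r0=0 $r1=6 $r2=7 $r3=14  [TAKEN]
PC=4  nor  $r2, $r1, $r3     | $r0=0 $r1=6 $r2=65521 $r3=14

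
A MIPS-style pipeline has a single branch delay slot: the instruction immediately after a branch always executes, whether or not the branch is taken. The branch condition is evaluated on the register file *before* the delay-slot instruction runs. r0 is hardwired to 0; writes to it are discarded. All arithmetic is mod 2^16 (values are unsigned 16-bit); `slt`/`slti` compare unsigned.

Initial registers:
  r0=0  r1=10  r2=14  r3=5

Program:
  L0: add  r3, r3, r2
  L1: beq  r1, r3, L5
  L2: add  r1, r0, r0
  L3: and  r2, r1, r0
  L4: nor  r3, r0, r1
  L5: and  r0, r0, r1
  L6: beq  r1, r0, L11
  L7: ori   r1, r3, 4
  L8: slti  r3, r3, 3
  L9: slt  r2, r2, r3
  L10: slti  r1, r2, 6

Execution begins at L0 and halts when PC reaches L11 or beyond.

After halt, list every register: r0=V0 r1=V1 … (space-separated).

r0=0 r1=65535 r2=0 r3=65535

  step pc=0: add  r3, r3, r2  regs=(0,10,14,19)
  step pc=1: beq  r1, r3, L5  cond=F  regs=(0,10,14,19)
  step pc=2: add  r1, r0, r0  regs=(0,0,14,19)
  step pc=3: and  r2, r1, r0  regs=(0,0,0,19)
  step pc=4: nor  r3, r0, r1  regs=(0,0,0,65535)
  step pc=5: and  r0, r0, r1  regs=(0,0,0,65535)
  step pc=6: beq  r1, r0, L11  cond=T  regs=(0,0,0,65535)
  step pc=7: ori   r1, r3, 4  regs=(0,65535,0,65535)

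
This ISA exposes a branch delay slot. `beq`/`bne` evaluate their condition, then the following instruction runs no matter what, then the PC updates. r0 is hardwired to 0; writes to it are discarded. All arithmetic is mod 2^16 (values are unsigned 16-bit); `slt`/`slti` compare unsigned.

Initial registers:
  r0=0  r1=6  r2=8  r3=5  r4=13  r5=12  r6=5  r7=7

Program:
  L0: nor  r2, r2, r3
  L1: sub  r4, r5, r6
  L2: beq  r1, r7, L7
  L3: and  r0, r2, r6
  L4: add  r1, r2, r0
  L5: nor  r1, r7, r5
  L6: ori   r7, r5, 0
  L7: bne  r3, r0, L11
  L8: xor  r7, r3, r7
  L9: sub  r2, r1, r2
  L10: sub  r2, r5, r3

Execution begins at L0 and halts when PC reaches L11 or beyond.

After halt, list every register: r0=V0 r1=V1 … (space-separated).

  step pc=0: nor  r2, r2, r3  regs=(0,6,65522,5,13,12,5,7)
  step pc=1: sub  r4, r5, r6  regs=(0,6,65522,5,7,12,5,7)
  step pc=2: beq  r1, r7, L7  cond=F  regs=(0,6,65522,5,7,12,5,7)
  step pc=3: and  r0, r2, r6  regs=(0,6,65522,5,7,12,5,7)
  step pc=4: add  r1, r2, r0  regs=(0,65522,65522,5,7,12,5,7)
  step pc=5: nor  r1, r7, r5  regs=(0,65520,65522,5,7,12,5,7)
  step pc=6: ori   r7, r5, 0  regs=(0,65520,65522,5,7,12,5,12)
  step pc=7: bne  r3, r0, L11  cond=T  regs=(0,65520,65522,5,7,12,5,12)
  step pc=8: xor  r7, r3, r7  regs=(0,65520,65522,5,7,12,5,9)

r0=0 r1=65520 r2=65522 r3=5 r4=7 r5=12 r6=5 r7=9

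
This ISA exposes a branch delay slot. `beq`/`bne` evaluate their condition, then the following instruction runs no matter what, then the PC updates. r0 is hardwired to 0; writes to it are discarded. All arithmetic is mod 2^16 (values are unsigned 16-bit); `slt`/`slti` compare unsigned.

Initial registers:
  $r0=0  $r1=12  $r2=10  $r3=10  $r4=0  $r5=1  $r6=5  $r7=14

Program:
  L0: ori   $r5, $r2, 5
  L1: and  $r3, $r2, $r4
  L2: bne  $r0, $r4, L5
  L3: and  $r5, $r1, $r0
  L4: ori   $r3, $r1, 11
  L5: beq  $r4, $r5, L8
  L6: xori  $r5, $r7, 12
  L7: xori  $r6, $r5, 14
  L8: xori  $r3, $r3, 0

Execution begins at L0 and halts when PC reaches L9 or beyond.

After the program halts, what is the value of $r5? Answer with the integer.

PC=0  ori   $r5, $r2, 5      | $r0=0 $r1=12 $r2=10 $r3=10 $r4=0 $r5=15 $r6=5 $r7=14
PC=1  and  $r3, $r2, $r4     | $r0=0 $r1=12 $r2=10 $r3=0 $r4=0 $r5=15 $r6=5 $r7=14
PC=2  bne  $r0, $r4, L5      | $r0=0 $r1=12 $r2=10 $r3=0 $r4=0 $r5=15 $r6=5 $r7=14  [not taken]
PC=3  and  $r5, $r1, $r0     | $r0=0 $r1=12 $r2=10 $r3=0 $r4=0 $r5=0 $r6=5 $r7=14
PC=4  ori   $r3, $r1, 11     | $r0=0 $r1=12 $r2=10 $r3=15 $r4=0 $r5=0 $r6=5 $r7=14
PC=5  beq  $r4, $r5, L8      | $r0=0 $r1=12 $r2=10 $r3=15 $r4=0 $r5=0 $r6=5 $r7=14  [TAKEN]
PC=6  xori  $r5, $r7, 12     | $r0=0 $r1=12 $r2=10 $r3=15 $r4=0 $r5=2 $r6=5 $r7=14
PC=8  xori  $r3, $r3, 0      | $r0=0 $r1=12 $r2=10 $r3=15 $r4=0 $r5=2 $r6=5 $r7=14

2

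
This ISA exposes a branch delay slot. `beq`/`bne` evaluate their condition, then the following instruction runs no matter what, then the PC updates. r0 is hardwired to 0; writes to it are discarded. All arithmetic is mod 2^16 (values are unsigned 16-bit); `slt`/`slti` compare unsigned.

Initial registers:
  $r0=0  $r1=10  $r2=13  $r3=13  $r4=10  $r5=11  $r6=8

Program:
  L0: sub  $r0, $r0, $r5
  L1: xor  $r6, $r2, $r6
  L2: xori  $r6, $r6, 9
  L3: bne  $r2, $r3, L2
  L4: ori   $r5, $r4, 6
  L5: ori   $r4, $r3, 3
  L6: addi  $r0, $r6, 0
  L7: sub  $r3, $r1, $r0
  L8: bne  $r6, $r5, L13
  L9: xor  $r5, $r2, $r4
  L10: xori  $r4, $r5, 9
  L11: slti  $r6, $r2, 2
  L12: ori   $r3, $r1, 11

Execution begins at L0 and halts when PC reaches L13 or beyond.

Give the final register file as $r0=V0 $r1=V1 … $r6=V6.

$r0=0 $r1=10 $r2=13 $r3=10 $r4=15 $r5=2 $r6=12

  step pc=0: sub  $r0, $r0, $r5  regs=(0,10,13,13,10,11,8)
  step pc=1: xor  $r6, $r2, $r6  regs=(0,10,13,13,10,11,5)
  step pc=2: xori  $r6, $r6, 9  regs=(0,10,13,13,10,11,12)
  step pc=3: bne  $r2, $r3, L2  cond=F  regs=(0,10,13,13,10,11,12)
  step pc=4: ori   $r5, $r4, 6  regs=(0,10,13,13,10,14,12)
  step pc=5: ori   $r4, $r3, 3  regs=(0,10,13,13,15,14,12)
  step pc=6: addi  $r0, $r6, 0  regs=(0,10,13,13,15,14,12)
  step pc=7: sub  $r3, $r1, $r0  regs=(0,10,13,10,15,14,12)
  step pc=8: bne  $r6, $r5, L13  cond=T  regs=(0,10,13,10,15,14,12)
  step pc=9: xor  $r5, $r2, $r4  regs=(0,10,13,10,15,2,12)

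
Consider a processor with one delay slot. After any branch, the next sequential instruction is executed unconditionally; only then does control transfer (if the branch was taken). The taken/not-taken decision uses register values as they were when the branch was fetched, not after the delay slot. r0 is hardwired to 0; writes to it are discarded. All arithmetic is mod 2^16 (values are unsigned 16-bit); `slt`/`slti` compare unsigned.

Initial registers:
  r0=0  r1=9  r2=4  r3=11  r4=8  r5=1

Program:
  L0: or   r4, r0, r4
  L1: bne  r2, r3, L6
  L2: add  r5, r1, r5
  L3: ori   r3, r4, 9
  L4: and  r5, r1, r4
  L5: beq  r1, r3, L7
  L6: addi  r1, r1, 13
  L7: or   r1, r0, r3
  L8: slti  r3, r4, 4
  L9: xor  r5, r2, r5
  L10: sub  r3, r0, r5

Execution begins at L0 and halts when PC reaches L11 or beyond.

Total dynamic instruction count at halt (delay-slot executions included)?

[0] or   r4, r0, r4  →  {r0:0, r1:9, r2:4, r3:11, r4:8, r5:1}
[1] bne  r2, r3, L6  →  {r0:0, r1:9, r2:4, r3:11, r4:8, r5:1}  ⟨branch taken⟩
[2] add  r5, r1, r5  →  {r0:0, r1:9, r2:4, r3:11, r4:8, r5:10}
[6] addi  r1, r1, 13  →  {r0:0, r1:22, r2:4, r3:11, r4:8, r5:10}
[7] or   r1, r0, r3  →  {r0:0, r1:11, r2:4, r3:11, r4:8, r5:10}
[8] slti  r3, r4, 4  →  {r0:0, r1:11, r2:4, r3:0, r4:8, r5:10}
[9] xor  r5, r2, r5  →  {r0:0, r1:11, r2:4, r3:0, r4:8, r5:14}
[10] sub  r3, r0, r5  →  {r0:0, r1:11, r2:4, r3:65522, r4:8, r5:14}

8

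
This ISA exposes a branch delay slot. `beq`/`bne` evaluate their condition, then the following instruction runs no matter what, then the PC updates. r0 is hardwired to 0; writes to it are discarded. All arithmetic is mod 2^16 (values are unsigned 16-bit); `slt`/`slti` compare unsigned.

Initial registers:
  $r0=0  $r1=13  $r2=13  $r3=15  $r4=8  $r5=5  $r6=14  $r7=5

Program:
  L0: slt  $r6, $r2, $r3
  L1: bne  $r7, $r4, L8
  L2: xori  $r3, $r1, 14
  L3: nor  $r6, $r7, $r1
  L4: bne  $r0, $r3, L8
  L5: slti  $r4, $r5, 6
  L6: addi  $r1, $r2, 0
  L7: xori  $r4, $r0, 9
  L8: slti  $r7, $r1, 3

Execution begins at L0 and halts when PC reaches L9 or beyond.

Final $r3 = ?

[0] slt  $r6, $r2, $r3  →  {$r0:0, $r1:13, $r2:13, $r3:15, $r4:8, $r5:5, $r6:1, $r7:5}
[1] bne  $r7, $r4, L8  →  {$r0:0, $r1:13, $r2:13, $r3:15, $r4:8, $r5:5, $r6:1, $r7:5}  ⟨branch taken⟩
[2] xori  $r3, $r1, 14  →  {$r0:0, $r1:13, $r2:13, $r3:3, $r4:8, $r5:5, $r6:1, $r7:5}
[8] slti  $r7, $r1, 3  →  {$r0:0, $r1:13, $r2:13, $r3:3, $r4:8, $r5:5, $r6:1, $r7:0}

3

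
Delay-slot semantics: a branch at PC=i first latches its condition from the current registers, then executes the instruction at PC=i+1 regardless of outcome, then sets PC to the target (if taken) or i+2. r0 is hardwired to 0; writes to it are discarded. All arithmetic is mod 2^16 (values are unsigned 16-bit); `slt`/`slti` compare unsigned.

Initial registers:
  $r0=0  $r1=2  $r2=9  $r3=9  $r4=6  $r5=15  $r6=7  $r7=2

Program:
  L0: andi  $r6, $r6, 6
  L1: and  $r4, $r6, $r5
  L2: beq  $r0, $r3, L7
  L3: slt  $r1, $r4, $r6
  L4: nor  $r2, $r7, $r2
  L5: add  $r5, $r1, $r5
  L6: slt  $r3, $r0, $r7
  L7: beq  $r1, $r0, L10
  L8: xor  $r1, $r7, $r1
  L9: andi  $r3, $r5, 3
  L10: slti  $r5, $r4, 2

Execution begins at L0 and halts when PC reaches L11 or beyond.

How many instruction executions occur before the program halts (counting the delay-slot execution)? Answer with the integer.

PC=0  andi  $r6, $r6, 6      | $r0=0 $r1=2 $r2=9 $r3=9 $r4=6 $r5=15 $r6=6 $r7=2
PC=1  and  $r4, $r6, $r5     | $r0=0 $r1=2 $r2=9 $r3=9 $r4=6 $r5=15 $r6=6 $r7=2
PC=2  beq  $r0, $r3, L7      | $r0=0 $r1=2 $r2=9 $r3=9 $r4=6 $r5=15 $r6=6 $r7=2  [not taken]
PC=3  slt  $r1, $r4, $r6     | $r0=0 $r1=0 $r2=9 $r3=9 $r4=6 $r5=15 $r6=6 $r7=2
PC=4  nor  $r2, $r7, $r2     | $r0=0 $r1=0 $r2=65524 $r3=9 $r4=6 $r5=15 $r6=6 $r7=2
PC=5  add  $r5, $r1, $r5     | $r0=0 $r1=0 $r2=65524 $r3=9 $r4=6 $r5=15 $r6=6 $r7=2
PC=6  slt  $r3, $r0, $r7     | $r0=0 $r1=0 $r2=65524 $r3=1 $r4=6 $r5=15 $r6=6 $r7=2
PC=7  beq  $r1, $r0, L10     | $r0=0 $r1=0 $r2=65524 $r3=1 $r4=6 $r5=15 $r6=6 $r7=2  [TAKEN]
PC=8  xor  $r1, $r7, $r1     | $r0=0 $r1=2 $r2=65524 $r3=1 $r4=6 $r5=15 $r6=6 $r7=2
PC=10 slti  $r5, $r4, 2      | $r0=0 $r1=2 $r2=65524 $r3=1 $r4=6 $r5=0 $r6=6 $r7=2

10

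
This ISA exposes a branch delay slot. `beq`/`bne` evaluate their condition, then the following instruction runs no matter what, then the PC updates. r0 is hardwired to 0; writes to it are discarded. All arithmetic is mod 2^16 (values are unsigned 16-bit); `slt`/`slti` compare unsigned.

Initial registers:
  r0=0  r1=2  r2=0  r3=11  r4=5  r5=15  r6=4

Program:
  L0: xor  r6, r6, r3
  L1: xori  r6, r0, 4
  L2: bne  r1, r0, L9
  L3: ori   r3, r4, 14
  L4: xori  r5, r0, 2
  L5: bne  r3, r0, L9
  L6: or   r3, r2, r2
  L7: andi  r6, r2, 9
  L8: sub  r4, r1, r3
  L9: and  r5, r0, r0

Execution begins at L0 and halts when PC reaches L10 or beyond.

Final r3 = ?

15

#0 xor  r6, r6, r3 ; 0/2/0/11/5/15/15
#1 xori  r6, r0, 4 ; 0/2/0/11/5/15/4
#2 bne  r1, r0, L9 ; 0/2/0/11/5/15/4 ; →target
#3 ori   r3, r4, 14 ; 0/2/0/15/5/15/4
#9 and  r5, r0, r0 ; 0/2/0/15/5/0/4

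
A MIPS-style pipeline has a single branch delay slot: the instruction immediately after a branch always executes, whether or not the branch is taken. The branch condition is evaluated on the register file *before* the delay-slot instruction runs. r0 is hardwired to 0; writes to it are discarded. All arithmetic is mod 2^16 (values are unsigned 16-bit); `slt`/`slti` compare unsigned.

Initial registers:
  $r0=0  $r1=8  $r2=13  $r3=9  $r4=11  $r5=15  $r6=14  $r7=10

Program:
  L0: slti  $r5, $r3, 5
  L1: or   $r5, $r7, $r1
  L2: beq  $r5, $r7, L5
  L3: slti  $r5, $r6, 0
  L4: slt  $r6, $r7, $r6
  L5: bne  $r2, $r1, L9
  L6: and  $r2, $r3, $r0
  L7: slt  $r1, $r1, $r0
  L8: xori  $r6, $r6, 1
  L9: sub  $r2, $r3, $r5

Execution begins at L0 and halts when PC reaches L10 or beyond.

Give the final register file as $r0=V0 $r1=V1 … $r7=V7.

$r0=0 $r1=8 $r2=9 $r3=9 $r4=11 $r5=0 $r6=14 $r7=10

  step pc=0: slti  $r5, $r3, 5  regs=(0,8,13,9,11,0,14,10)
  step pc=1: or   $r5, $r7, $r1  regs=(0,8,13,9,11,10,14,10)
  step pc=2: beq  $r5, $r7, L5  cond=T  regs=(0,8,13,9,11,10,14,10)
  step pc=3: slti  $r5, $r6, 0  regs=(0,8,13,9,11,0,14,10)
  step pc=5: bne  $r2, $r1, L9  cond=T  regs=(0,8,13,9,11,0,14,10)
  step pc=6: and  $r2, $r3, $r0  regs=(0,8,0,9,11,0,14,10)
  step pc=9: sub  $r2, $r3, $r5  regs=(0,8,9,9,11,0,14,10)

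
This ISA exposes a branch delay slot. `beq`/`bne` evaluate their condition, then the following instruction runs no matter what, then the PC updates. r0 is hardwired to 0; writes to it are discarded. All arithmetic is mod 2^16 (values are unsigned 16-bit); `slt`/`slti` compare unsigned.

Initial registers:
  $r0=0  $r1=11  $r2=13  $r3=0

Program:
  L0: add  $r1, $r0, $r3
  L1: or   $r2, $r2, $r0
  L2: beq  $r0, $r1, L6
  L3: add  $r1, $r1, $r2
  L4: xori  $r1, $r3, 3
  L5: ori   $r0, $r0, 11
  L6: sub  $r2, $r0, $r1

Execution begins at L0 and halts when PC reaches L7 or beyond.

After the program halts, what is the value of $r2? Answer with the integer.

65523

[0] add  $r1, $r0, $r3  →  {$r0:0, $r1:0, $r2:13, $r3:0}
[1] or   $r2, $r2, $r0  →  {$r0:0, $r1:0, $r2:13, $r3:0}
[2] beq  $r0, $r1, L6  →  {$r0:0, $r1:0, $r2:13, $r3:0}  ⟨branch taken⟩
[3] add  $r1, $r1, $r2  →  {$r0:0, $r1:13, $r2:13, $r3:0}
[6] sub  $r2, $r0, $r1  →  {$r0:0, $r1:13, $r2:65523, $r3:0}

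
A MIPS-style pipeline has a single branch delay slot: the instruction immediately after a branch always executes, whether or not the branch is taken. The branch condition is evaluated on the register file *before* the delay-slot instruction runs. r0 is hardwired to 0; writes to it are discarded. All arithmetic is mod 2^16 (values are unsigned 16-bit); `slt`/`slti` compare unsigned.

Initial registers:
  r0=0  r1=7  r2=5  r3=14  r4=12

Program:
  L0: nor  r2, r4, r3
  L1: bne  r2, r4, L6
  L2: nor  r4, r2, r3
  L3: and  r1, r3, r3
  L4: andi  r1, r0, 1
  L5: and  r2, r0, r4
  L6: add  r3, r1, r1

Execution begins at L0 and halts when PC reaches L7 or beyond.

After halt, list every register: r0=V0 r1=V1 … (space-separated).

r0=0 r1=7 r2=65521 r3=14 r4=0

#0 nor  r2, r4, r3 ; 0/7/65521/14/12
#1 bne  r2, r4, L6 ; 0/7/65521/14/12 ; →target
#2 nor  r4, r2, r3 ; 0/7/65521/14/0
#6 add  r3, r1, r1 ; 0/7/65521/14/0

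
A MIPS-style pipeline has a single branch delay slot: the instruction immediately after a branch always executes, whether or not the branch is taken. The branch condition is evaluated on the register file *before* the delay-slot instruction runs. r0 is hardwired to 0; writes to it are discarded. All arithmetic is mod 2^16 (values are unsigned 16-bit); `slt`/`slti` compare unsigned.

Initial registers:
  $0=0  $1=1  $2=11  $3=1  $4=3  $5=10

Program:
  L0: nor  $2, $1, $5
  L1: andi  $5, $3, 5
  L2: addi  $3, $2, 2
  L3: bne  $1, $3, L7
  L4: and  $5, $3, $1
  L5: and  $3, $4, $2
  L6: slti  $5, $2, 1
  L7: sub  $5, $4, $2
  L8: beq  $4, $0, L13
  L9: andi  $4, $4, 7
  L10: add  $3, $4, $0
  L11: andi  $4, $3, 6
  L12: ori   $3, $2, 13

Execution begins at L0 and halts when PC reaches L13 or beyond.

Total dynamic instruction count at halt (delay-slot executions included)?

11

PC=0  nor  $2, $1, $5        | $0=0 $1=1 $2=65524 $3=1 $4=3 $5=10
PC=1  andi  $5, $3, 5        | $0=0 $1=1 $2=65524 $3=1 $4=3 $5=1
PC=2  addi  $3, $2, 2        | $0=0 $1=1 $2=65524 $3=65526 $4=3 $5=1
PC=3  bne  $1, $3, L7        | $0=0 $1=1 $2=65524 $3=65526 $4=3 $5=1  [TAKEN]
PC=4  and  $5, $3, $1        | $0=0 $1=1 $2=65524 $3=65526 $4=3 $5=0
PC=7  sub  $5, $4, $2        | $0=0 $1=1 $2=65524 $3=65526 $4=3 $5=15
PC=8  beq  $4, $0, L13       | $0=0 $1=1 $2=65524 $3=65526 $4=3 $5=15  [not taken]
PC=9  andi  $4, $4, 7        | $0=0 $1=1 $2=65524 $3=65526 $4=3 $5=15
PC=10 add  $3, $4, $0        | $0=0 $1=1 $2=65524 $3=3 $4=3 $5=15
PC=11 andi  $4, $3, 6        | $0=0 $1=1 $2=65524 $3=3 $4=2 $5=15
PC=12 ori   $3, $2, 13       | $0=0 $1=1 $2=65524 $3=65533 $4=2 $5=15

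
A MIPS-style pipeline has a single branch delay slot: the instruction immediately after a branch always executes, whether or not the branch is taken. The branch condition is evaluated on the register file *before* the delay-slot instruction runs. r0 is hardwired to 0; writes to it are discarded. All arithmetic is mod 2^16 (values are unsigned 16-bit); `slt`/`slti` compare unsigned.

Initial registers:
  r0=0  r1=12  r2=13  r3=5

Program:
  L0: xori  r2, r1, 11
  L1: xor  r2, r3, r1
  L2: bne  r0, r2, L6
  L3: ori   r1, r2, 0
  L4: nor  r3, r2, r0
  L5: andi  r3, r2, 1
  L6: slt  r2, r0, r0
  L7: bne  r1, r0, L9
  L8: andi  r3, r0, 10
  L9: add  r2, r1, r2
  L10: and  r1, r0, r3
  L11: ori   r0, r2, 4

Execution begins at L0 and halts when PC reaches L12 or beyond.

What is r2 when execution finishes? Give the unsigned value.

PC=0  xori  r2, r1, 11       | r0=0 r1=12 r2=7 r3=5
PC=1  xor  r2, r3, r1        | r0=0 r1=12 r2=9 r3=5
PC=2  bne  r0, r2, L6        | r0=0 r1=12 r2=9 r3=5  [TAKEN]
PC=3  ori   r1, r2, 0        | r0=0 r1=9 r2=9 r3=5
PC=6  slt  r2, r0, r0        | r0=0 r1=9 r2=0 r3=5
PC=7  bne  r1, r0, L9        | r0=0 r1=9 r2=0 r3=5  [TAKEN]
PC=8  andi  r3, r0, 10       | r0=0 r1=9 r2=0 r3=0
PC=9  add  r2, r1, r2        | r0=0 r1=9 r2=9 r3=0
PC=10 and  r1, r0, r3        | r0=0 r1=0 r2=9 r3=0
PC=11 ori   r0, r2, 4        | r0=0 r1=0 r2=9 r3=0

9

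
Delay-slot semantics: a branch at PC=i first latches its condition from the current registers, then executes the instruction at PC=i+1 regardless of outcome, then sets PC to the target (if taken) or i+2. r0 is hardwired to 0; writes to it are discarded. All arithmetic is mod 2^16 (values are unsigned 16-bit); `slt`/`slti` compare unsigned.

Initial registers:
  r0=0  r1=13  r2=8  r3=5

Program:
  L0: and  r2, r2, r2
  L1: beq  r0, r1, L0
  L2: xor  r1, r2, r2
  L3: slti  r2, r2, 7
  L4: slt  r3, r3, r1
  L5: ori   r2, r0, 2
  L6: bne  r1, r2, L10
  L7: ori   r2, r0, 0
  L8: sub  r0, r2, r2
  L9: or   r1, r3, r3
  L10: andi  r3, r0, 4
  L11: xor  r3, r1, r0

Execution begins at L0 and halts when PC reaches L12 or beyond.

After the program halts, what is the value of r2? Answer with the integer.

0

PC=0  and  r2, r2, r2        | r0=0 r1=13 r2=8 r3=5
PC=1  beq  r0, r1, L0        | r0=0 r1=13 r2=8 r3=5  [not taken]
PC=2  xor  r1, r2, r2        | r0=0 r1=0 r2=8 r3=5
PC=3  slti  r2, r2, 7        | r0=0 r1=0 r2=0 r3=5
PC=4  slt  r3, r3, r1        | r0=0 r1=0 r2=0 r3=0
PC=5  ori   r2, r0, 2        | r0=0 r1=0 r2=2 r3=0
PC=6  bne  r1, r2, L10       | r0=0 r1=0 r2=2 r3=0  [TAKEN]
PC=7  ori   r2, r0, 0        | r0=0 r1=0 r2=0 r3=0
PC=10 andi  r3, r0, 4        | r0=0 r1=0 r2=0 r3=0
PC=11 xor  r3, r1, r0        | r0=0 r1=0 r2=0 r3=0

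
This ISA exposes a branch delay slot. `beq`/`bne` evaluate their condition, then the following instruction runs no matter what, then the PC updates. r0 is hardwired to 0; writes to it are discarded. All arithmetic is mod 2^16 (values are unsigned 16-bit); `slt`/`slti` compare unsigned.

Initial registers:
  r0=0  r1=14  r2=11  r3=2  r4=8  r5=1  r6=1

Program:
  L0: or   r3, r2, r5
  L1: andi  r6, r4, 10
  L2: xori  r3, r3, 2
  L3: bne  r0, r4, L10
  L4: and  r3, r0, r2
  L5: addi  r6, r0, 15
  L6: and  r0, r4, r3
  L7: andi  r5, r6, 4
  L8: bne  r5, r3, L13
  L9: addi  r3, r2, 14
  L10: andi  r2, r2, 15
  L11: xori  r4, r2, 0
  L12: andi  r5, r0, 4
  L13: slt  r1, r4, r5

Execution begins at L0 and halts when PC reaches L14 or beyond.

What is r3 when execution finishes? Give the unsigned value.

PC=0  or   r3, r2, r5        | r0=0 r1=14 r2=11 r3=11 r4=8 r5=1 r6=1
PC=1  andi  r6, r4, 10       | r0=0 r1=14 r2=11 r3=11 r4=8 r5=1 r6=8
PC=2  xori  r3, r3, 2        | r0=0 r1=14 r2=11 r3=9 r4=8 r5=1 r6=8
PC=3  bne  r0, r4, L10       | r0=0 r1=14 r2=11 r3=9 r4=8 r5=1 r6=8  [TAKEN]
PC=4  and  r3, r0, r2        | r0=0 r1=14 r2=11 r3=0 r4=8 r5=1 r6=8
PC=10 andi  r2, r2, 15       | r0=0 r1=14 r2=11 r3=0 r4=8 r5=1 r6=8
PC=11 xori  r4, r2, 0        | r0=0 r1=14 r2=11 r3=0 r4=11 r5=1 r6=8
PC=12 andi  r5, r0, 4        | r0=0 r1=14 r2=11 r3=0 r4=11 r5=0 r6=8
PC=13 slt  r1, r4, r5        | r0=0 r1=0 r2=11 r3=0 r4=11 r5=0 r6=8

0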